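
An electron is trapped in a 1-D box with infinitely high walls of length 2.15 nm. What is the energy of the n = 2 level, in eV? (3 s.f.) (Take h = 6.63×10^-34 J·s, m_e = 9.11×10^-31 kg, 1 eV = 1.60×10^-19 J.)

E_2 = 0.326 eV

For an infinite well E_n = n²h²/(8m_eL²), so E_1 = h²/(8m_eL²) = (6.63×10^-34)²/(8·9.11×10^-31·(2.15×10^-9 m)²) = 1.305×10^-20 J.
Then E_2 = 2²·E_1 = 4·1.305×10^-20 J = 5.220×10^-20 J.
Converting, E_2 = 5.220×10^-20 J / (1.60×10^-19 J/eV) = 0.326 eV.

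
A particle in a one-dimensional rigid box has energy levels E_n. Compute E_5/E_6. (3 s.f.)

0.694

E_n ∝ n², so E_5/E_6 = 5²/6² = 25/36 = 0.694.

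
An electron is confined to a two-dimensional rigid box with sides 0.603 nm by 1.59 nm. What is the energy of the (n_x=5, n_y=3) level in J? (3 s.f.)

For a 2D rectangular well E = (h²/8m_e)·Σ n_i²/L_i² = (6.626×10^-34)²/(8·9.109×10^-31) · [5²/(0.603 nm)² + 3²/(1.59 nm)²].
Evaluating gives E = 4.36×10^-18 J.

E = 4.36×10^-18 J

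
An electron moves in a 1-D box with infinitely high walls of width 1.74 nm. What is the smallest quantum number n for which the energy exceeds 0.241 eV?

E_1 = h²/(8m_eL²) = 1.990×10^-20 J = 0.1242 eV.
Need n² > 0.241/0.1242 = 1.940, i.e. n > 1.393.
The smallest integer satisfying this is n = 2.

n = 2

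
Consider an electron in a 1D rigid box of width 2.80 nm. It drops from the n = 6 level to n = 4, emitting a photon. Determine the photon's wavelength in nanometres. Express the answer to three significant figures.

λ = 1.29×10^3 nm

E_1 = h²/(8m_eL²) = 7.685×10^-21 J, so ΔE = (6² − 4²)E_1 = 1.537×10^-19 J.
λ = hc/ΔE = (6.626×10^-34·2.998×10^8)/1.537×10^-19 = 1.29×10^-6 m = 1.29×10^3 nm.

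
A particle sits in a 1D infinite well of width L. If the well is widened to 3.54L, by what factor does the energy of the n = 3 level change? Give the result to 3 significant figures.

E_n ∝ 1/L², so the energy scales by 1/3.54² = 0.0798.

0.0798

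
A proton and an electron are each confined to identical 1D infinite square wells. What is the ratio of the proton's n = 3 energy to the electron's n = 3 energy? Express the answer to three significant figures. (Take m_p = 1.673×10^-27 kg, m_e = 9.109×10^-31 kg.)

5.44×10^-4

E_n ∝ 1/m at fixed n and L, so the ratio is m_e/m_p = 9.109×10^-31/1.673×10^-27 = 5.44×10^-4.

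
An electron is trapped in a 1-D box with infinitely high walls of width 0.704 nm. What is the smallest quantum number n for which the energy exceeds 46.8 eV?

n = 8

E_1 = h²/(8m_eL²) = 1.216×10^-19 J = 0.7591 eV.
Need n² > 46.8/0.7591 = 61.65, i.e. n > 7.852.
The smallest integer satisfying this is n = 8.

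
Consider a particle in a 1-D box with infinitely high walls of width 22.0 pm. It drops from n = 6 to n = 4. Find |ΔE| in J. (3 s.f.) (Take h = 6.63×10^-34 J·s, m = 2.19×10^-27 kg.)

E_1 = h²/(8mL²) = 5.184×10^-20 J.
|ΔE| = |6² − 4²|·E_1 = 20·5.184×10^-20 J = 1.04×10^-18 J.

|ΔE| = 1.04×10^-18 J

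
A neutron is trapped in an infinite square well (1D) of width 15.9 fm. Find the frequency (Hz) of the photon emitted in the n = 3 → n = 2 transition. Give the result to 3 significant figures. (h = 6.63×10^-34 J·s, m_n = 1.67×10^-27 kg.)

f = 9.81×10^20 Hz

E_1 = h²/(8m_nL²) = 1.301×10^-13 J and ΔE = (3² − 2²)E_1 = 6.505×10^-13 J.
f = ΔE/h = 6.505×10^-13/6.63×10^-34 = 9.81×10^20 Hz.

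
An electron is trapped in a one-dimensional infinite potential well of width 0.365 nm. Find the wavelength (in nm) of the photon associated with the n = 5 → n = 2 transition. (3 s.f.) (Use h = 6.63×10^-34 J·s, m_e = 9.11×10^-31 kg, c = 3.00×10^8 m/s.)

λ = 20.9 nm

E_1 = h²/(8m_eL²) = 4.527×10^-19 J, so ΔE = (5² − 2²)E_1 = 9.507×10^-18 J.
λ = hc/ΔE = (6.63×10^-34·3.00×10^8)/9.507×10^-18 = 2.09×10^-8 m = 20.9 nm.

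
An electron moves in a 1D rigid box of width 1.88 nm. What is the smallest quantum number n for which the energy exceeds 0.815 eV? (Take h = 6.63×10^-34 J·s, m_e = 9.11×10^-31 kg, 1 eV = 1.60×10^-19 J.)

n = 3

E_1 = h²/(8m_eL²) = 1.706×10^-20 J = 0.1066 eV.
Need n² > 0.815/0.1066 = 7.645, i.e. n > 2.765.
The smallest integer satisfying this is n = 3.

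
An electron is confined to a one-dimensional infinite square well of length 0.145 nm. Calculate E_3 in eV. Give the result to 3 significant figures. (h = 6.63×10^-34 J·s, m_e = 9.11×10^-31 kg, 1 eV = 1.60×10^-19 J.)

E_3 = 161 eV

For an infinite well E_n = n²h²/(8m_eL²), so E_1 = h²/(8m_eL²) = (6.63×10^-34)²/(8·9.11×10^-31·(1.45×10^-10 m)²) = 2.869×10^-18 J.
Then E_3 = 3²·E_1 = 9·2.869×10^-18 J = 2.582×10^-17 J.
Converting, E_3 = 2.582×10^-17 J / (1.60×10^-19 J/eV) = 161 eV.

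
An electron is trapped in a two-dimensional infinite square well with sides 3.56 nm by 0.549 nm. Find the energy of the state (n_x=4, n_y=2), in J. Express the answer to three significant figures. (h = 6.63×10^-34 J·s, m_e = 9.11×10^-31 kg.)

For a 2D rectangular well E = (h²/8m_e)·Σ n_i²/L_i² = (6.63×10^-34)²/(8·9.11×10^-31) · [4²/(3.56 nm)² + 2²/(0.549 nm)²].
Evaluating gives E = 8.77×10^-19 J.

E = 8.77×10^-19 J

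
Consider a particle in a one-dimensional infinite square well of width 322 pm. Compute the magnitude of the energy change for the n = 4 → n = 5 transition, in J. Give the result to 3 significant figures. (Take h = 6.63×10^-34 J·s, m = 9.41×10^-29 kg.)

|ΔE| = 5.07×10^-20 J

E_1 = h²/(8mL²) = 5.632×10^-21 J.
|ΔE| = |4² − 5²|·E_1 = 9·5.632×10^-21 J = 5.07×10^-20 J.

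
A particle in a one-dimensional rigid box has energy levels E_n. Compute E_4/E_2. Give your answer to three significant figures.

4.00

E_n ∝ n², so E_4/E_2 = 4²/2² = 16/4 = 4.00.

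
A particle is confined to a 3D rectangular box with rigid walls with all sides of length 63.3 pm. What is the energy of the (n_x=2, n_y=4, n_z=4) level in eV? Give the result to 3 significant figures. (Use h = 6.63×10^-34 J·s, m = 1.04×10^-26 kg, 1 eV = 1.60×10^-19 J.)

For a 3D rectangular well E = (h²/8m)·Σ n_i²/L_i² = (6.63×10^-34)²/(8·1.04×10^-26) · [2²/(63.3 pm)² + 4²/(63.3 pm)² + 4²/(63.3 pm)²].
Evaluating gives E = 4.747×10^-20 J = 0.297 eV.

E = 0.297 eV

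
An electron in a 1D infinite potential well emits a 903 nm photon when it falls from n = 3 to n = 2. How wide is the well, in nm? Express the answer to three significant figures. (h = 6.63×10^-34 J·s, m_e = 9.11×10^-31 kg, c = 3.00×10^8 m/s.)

The photon carries ΔE = hc/λ = 6.63×10^-34·3.00×10^8/9.03×10^-7 m = 2.203×10^-19 J.
Since ΔE = (3² − 2²)E_1, E_1 = 4.406×10^-20 J, and L = h/√(8m_eE_1) = 1.17×10^-9 m = 1.17 nm.

L = 1.17 nm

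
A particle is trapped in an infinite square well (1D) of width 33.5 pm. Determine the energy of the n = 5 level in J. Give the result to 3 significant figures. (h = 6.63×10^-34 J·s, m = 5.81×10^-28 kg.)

For an infinite well E_n = n²h²/(8mL²), so E_1 = h²/(8mL²) = (6.63×10^-34)²/(8·5.81×10^-28·(3.35×10^-11 m)²) = 8.427×10^-20 J.
Then E_5 = 5²·E_1 = 25·8.427×10^-20 J = 2.11×10^-18 J.

E_5 = 2.11×10^-18 J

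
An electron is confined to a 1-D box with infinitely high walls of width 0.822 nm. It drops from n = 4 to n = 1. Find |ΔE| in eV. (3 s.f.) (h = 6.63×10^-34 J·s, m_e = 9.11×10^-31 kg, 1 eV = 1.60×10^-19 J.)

|ΔE| = 8.37 eV

E_1 = h²/(8m_eL²) = 8.926×10^-20 J.
|ΔE| = |4² − 1²|·E_1 = 15·8.926×10^-20 J = 1.339×10^-18 J = 8.37 eV.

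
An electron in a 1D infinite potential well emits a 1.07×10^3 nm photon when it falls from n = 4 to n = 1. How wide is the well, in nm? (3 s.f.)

The photon carries ΔE = hc/λ = 6.626×10^-34·2.998×10^8/1.07×10^-6 m = 1.857×10^-19 J.
Since ΔE = (4² − 1²)E_1, E_1 = 1.238×10^-20 J, and L = h/√(8m_eE_1) = 2.21×10^-9 m = 2.21 nm.

L = 2.21 nm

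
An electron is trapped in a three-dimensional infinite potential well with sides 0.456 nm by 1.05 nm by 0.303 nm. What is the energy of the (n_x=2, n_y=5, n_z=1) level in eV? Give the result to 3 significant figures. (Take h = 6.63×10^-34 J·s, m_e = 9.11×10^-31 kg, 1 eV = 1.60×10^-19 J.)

For a 3D rectangular well E = (h²/8m_e)·Σ n_i²/L_i² = (6.63×10^-34)²/(8·9.11×10^-31) · [2²/(0.456 nm)² + 5²/(1.05 nm)² + 1²/(0.303 nm)²].
Evaluating gives E = 3.185×10^-18 J = 19.9 eV.

E = 19.9 eV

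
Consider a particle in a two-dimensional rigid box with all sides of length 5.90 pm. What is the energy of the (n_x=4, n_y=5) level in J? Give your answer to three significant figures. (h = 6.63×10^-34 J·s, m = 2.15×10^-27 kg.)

E = 3.01×10^-17 J

For a 2D rectangular well E = (h²/8m)·Σ n_i²/L_i² = (6.63×10^-34)²/(8·2.15×10^-27) · [4²/(5.90 pm)² + 5²/(5.90 pm)²].
Evaluating gives E = 3.01×10^-17 J.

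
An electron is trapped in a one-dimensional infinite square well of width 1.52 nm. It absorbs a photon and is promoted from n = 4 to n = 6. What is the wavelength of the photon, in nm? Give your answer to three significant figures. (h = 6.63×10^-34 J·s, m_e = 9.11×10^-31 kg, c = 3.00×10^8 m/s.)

E_1 = h²/(8m_eL²) = 2.611×10^-20 J, so ΔE = (6² − 4²)E_1 = 5.222×10^-19 J.
λ = hc/ΔE = (6.63×10^-34·3.00×10^8)/5.222×10^-19 = 3.81×10^-7 m = 381 nm.

λ = 381 nm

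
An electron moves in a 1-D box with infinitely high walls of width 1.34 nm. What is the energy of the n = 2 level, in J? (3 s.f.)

For an infinite well E_n = n²h²/(8m_eL²), so E_1 = h²/(8m_eL²) = (6.626×10^-34)²/(8·9.109×10^-31·(1.34×10^-9 m)²) = 3.355×10^-20 J.
Then E_2 = 2²·E_1 = 4·3.355×10^-20 J = 1.34×10^-19 J.

E_2 = 1.34×10^-19 J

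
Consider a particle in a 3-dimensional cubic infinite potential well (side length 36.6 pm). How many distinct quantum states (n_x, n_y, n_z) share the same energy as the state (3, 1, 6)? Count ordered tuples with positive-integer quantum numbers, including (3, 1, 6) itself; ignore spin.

degeneracy = 6

The level has n_x² + n_y² + n_z² = 46. The ordered positive-integer solutions are (1, 3, 6), (1, 6, 3), (3, 1, 6), (3, 6, 1), (6, 1, 3), (6, 3, 1).
That gives 6 states.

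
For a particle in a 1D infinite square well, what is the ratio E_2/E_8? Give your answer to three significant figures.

E_n ∝ n², so E_2/E_8 = 2²/8² = 4/64 = 0.0625.

0.0625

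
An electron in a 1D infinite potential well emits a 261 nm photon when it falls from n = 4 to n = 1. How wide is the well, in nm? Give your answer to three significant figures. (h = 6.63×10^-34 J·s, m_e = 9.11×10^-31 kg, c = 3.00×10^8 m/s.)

The photon carries ΔE = hc/λ = 6.63×10^-34·3.00×10^8/2.61×10^-7 m = 7.621×10^-19 J.
Since ΔE = (4² − 1²)E_1, E_1 = 5.081×10^-20 J, and L = h/√(8m_eE_1) = 1.09×10^-9 m = 1.09 nm.

L = 1.09 nm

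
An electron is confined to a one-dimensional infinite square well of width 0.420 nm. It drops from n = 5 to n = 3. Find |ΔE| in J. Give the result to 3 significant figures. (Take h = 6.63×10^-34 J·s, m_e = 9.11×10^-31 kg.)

E_1 = h²/(8m_eL²) = 3.419×10^-19 J.
|ΔE| = |5² − 3²|·E_1 = 16·3.419×10^-19 J = 5.47×10^-18 J.

|ΔE| = 5.47×10^-18 J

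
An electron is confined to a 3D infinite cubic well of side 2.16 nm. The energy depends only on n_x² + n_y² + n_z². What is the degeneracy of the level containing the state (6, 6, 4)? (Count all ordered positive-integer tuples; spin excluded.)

The level has n_x² + n_y² + n_z² = 88. The ordered positive-integer solutions are (4, 6, 6), (6, 4, 6), (6, 6, 4).
That gives 3 states.

degeneracy = 3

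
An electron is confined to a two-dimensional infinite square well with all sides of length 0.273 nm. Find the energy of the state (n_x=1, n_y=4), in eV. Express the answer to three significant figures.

E = 85.8 eV

For a 2D rectangular well E = (h²/8m_e)·Σ n_i²/L_i² = (6.626×10^-34)²/(8·9.109×10^-31) · [1²/(0.273 nm)² + 4²/(0.273 nm)²].
Evaluating gives E = 1.374×10^-17 J = 85.8 eV.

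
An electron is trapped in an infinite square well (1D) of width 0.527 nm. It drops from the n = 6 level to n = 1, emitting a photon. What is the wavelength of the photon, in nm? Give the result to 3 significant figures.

λ = 26.2 nm

E_1 = h²/(8m_eL²) = 2.169×10^-19 J, so ΔE = (6² − 1²)E_1 = 7.591×10^-18 J.
λ = hc/ΔE = (6.626×10^-34·2.998×10^8)/7.591×10^-18 = 2.62×10^-8 m = 26.2 nm.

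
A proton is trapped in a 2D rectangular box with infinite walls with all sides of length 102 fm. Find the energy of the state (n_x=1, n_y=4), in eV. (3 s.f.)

For a 2D rectangular well E = (h²/8m_p)·Σ n_i²/L_i² = (6.626×10^-34)²/(8·1.673×10^-27) · [1²/(102 fm)² + 4²/(102 fm)²].
Evaluating gives E = 5.360×10^-14 J = 3.35×10^5 eV.

E = 3.35×10^5 eV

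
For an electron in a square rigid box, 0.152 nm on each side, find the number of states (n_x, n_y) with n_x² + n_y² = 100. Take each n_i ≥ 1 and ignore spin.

degeneracy = 2

The level has n_x² + n_y² = 100. The ordered positive-integer solutions are (6, 8), (8, 6).
That gives 2 states.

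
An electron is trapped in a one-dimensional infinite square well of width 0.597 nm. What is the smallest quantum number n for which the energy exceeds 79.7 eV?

E_1 = h²/(8m_eL²) = 1.690×10^-19 J = 1.055 eV.
Need n² > 79.7/1.055 = 75.55, i.e. n > 8.692.
The smallest integer satisfying this is n = 9.

n = 9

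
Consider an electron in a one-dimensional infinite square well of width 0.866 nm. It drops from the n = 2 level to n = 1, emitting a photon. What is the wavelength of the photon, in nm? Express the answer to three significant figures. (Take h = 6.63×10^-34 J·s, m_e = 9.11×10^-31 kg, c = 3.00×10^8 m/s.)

λ = 824 nm

E_1 = h²/(8m_eL²) = 8.042×10^-20 J, so ΔE = (2² − 1²)E_1 = 2.413×10^-19 J.
λ = hc/ΔE = (6.63×10^-34·3.00×10^8)/2.413×10^-19 = 8.24×10^-7 m = 824 nm.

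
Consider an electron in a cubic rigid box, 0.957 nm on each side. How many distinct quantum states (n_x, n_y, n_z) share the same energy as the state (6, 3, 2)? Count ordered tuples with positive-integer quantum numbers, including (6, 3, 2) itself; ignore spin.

degeneracy = 6

The level has n_x² + n_y² + n_z² = 49. The ordered positive-integer solutions are (2, 3, 6), (2, 6, 3), (3, 2, 6), (3, 6, 2), (6, 2, 3), (6, 3, 2).
That gives 6 states.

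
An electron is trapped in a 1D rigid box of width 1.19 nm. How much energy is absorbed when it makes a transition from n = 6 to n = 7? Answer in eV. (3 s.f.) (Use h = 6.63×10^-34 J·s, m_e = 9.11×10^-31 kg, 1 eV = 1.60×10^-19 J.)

E_1 = h²/(8m_eL²) = 4.259×10^-20 J.
|ΔE| = |6² − 7²|·E_1 = 13·4.259×10^-20 J = 5.537×10^-19 J = 3.46 eV.

|ΔE| = 3.46 eV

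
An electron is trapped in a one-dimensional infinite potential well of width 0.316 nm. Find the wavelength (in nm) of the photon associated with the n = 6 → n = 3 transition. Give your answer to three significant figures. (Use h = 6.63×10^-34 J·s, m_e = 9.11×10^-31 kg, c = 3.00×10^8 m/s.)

E_1 = h²/(8m_eL²) = 6.040×10^-19 J, so ΔE = (6² − 3²)E_1 = 1.631×10^-17 J.
λ = hc/ΔE = (6.63×10^-34·3.00×10^8)/1.631×10^-17 = 1.22×10^-8 m = 12.2 nm.

λ = 12.2 nm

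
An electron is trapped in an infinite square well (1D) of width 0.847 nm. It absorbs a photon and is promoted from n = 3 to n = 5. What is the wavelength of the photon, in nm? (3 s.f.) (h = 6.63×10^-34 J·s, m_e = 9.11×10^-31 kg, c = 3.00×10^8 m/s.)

λ = 148 nm

E_1 = h²/(8m_eL²) = 8.407×10^-20 J, so ΔE = (5² − 3²)E_1 = 1.345×10^-18 J.
λ = hc/ΔE = (6.63×10^-34·3.00×10^8)/1.345×10^-18 = 1.48×10^-7 m = 148 nm.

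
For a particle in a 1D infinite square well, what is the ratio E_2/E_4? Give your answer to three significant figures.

E_n ∝ n², so E_2/E_4 = 2²/4² = 4/16 = 0.250.

0.250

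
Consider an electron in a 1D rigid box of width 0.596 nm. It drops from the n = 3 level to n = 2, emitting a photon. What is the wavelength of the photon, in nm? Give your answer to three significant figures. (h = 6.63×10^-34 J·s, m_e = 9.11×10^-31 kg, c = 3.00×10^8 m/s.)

λ = 234 nm

E_1 = h²/(8m_eL²) = 1.698×10^-19 J, so ΔE = (3² − 2²)E_1 = 8.490×10^-19 J.
λ = hc/ΔE = (6.63×10^-34·3.00×10^8)/8.490×10^-19 = 2.34×10^-7 m = 234 nm.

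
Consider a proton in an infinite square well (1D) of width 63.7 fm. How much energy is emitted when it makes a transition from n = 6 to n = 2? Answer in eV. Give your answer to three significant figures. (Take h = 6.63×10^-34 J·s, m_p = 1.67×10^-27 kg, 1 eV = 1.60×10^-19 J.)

|ΔE| = 1.62×10^6 eV

E_1 = h²/(8m_pL²) = 8.109×10^-15 J.
|ΔE| = |6² − 2²|·E_1 = 32·8.109×10^-15 J = 2.595×10^-13 J = 1.62×10^6 eV.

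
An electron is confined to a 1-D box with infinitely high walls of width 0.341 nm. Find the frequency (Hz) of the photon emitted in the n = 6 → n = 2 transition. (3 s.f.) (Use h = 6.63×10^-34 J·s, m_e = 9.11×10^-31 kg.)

f = 2.50×10^16 Hz

E_1 = h²/(8m_eL²) = 5.187×10^-19 J and ΔE = (6² − 2²)E_1 = 1.660×10^-17 J.
f = ΔE/h = 1.660×10^-17/6.63×10^-34 = 2.50×10^16 Hz.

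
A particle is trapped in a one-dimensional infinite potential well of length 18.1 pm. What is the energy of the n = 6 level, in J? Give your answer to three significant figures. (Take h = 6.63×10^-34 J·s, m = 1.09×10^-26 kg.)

E_6 = 5.54×10^-19 J

For an infinite well E_n = n²h²/(8mL²), so E_1 = h²/(8mL²) = (6.63×10^-34)²/(8·1.09×10^-26·(1.81×10^-11 m)²) = 1.539×10^-20 J.
Then E_6 = 6²·E_1 = 36·1.539×10^-20 J = 5.54×10^-19 J.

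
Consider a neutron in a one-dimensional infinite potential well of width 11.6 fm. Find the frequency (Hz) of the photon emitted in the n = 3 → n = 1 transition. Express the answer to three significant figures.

f = 2.94×10^21 Hz

E_1 = h²/(8m_nL²) = 2.435×10^-13 J and ΔE = (3² − 1²)E_1 = 1.948×10^-12 J.
f = ΔE/h = 1.948×10^-12/6.626×10^-34 = 2.94×10^21 Hz.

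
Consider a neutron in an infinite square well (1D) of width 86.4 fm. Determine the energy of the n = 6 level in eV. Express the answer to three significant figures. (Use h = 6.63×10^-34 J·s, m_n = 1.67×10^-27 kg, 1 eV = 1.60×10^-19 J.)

For an infinite well E_n = n²h²/(8m_nL²), so E_1 = h²/(8m_nL²) = (6.63×10^-34)²/(8·1.67×10^-27·(8.64×10^-14 m)²) = 4.408×10^-15 J.
Then E_6 = 6²·E_1 = 36·4.408×10^-15 J = 1.587×10^-13 J.
Converting, E_6 = 1.587×10^-13 J / (1.60×10^-19 J/eV) = 9.92×10^5 eV.

E_6 = 9.92×10^5 eV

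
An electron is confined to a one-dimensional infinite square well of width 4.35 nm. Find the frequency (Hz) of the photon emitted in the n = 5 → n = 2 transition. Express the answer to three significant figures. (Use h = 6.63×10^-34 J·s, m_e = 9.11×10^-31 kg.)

E_1 = h²/(8m_eL²) = 3.187×10^-21 J and ΔE = (5² − 2²)E_1 = 6.693×10^-20 J.
f = ΔE/h = 6.693×10^-20/6.63×10^-34 = 1.01×10^14 Hz.

f = 1.01×10^14 Hz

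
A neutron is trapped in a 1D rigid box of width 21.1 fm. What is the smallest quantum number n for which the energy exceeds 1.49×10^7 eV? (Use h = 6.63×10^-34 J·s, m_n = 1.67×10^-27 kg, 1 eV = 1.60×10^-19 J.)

n = 6

E_1 = h²/(8m_nL²) = 7.390×10^-14 J = 4.619×10^5 eV.
Need n² > 1.49×10^7/4.619×10^5 = 32.26, i.e. n > 5.680.
The smallest integer satisfying this is n = 6.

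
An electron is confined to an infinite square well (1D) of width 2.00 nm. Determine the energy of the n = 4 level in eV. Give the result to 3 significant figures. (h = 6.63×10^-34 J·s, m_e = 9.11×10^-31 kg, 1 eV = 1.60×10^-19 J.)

For an infinite well E_n = n²h²/(8m_eL²), so E_1 = h²/(8m_eL²) = (6.63×10^-34)²/(8·9.11×10^-31·(2.00×10^-9 m)²) = 1.508×10^-20 J.
Then E_4 = 4²·E_1 = 16·1.508×10^-20 J = 2.413×10^-19 J.
Converting, E_4 = 2.413×10^-19 J / (1.60×10^-19 J/eV) = 1.51 eV.

E_4 = 1.51 eV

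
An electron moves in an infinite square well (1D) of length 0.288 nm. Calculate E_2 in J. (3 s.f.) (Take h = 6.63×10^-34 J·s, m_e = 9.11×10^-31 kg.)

E_2 = 2.91×10^-18 J

For an infinite well E_n = n²h²/(8m_eL²), so E_1 = h²/(8m_eL²) = (6.63×10^-34)²/(8·9.11×10^-31·(2.88×10^-10 m)²) = 7.272×10^-19 J.
Then E_2 = 2²·E_1 = 4·7.272×10^-19 J = 2.91×10^-18 J.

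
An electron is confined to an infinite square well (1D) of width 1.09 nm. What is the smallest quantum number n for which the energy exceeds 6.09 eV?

E_1 = h²/(8m_eL²) = 5.071×10^-20 J = 0.3165 eV.
Need n² > 6.09/0.3165 = 19.24, i.e. n > 4.386.
The smallest integer satisfying this is n = 5.

n = 5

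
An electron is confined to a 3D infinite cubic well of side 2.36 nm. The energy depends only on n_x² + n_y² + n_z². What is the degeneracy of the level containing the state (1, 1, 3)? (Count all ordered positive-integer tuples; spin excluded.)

The level has n_x² + n_y² + n_z² = 11. The ordered positive-integer solutions are (1, 1, 3), (1, 3, 1), (3, 1, 1).
That gives 3 states.

degeneracy = 3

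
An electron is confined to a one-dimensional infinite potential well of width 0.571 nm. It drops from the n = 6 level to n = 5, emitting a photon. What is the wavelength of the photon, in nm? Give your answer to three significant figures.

E_1 = h²/(8m_eL²) = 1.848×10^-19 J, so ΔE = (6² − 5²)E_1 = 2.033×10^-18 J.
λ = hc/ΔE = (6.626×10^-34·2.998×10^8)/2.033×10^-18 = 9.77×10^-8 m = 97.7 nm.

λ = 97.7 nm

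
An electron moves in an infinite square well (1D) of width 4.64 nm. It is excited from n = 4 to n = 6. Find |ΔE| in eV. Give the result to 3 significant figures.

E_1 = h²/(8m_eL²) = 2.798×10^-21 J.
|ΔE| = |4² − 6²|·E_1 = 20·2.798×10^-21 J = 5.596×10^-20 J = 0.349 eV.

|ΔE| = 0.349 eV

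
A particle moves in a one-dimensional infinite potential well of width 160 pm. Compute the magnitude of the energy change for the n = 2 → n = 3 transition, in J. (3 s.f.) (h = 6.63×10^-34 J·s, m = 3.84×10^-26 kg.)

E_1 = h²/(8mL²) = 5.589×10^-23 J.
|ΔE| = |2² − 3²|·E_1 = 5·5.589×10^-23 J = 2.79×10^-22 J.

|ΔE| = 2.79×10^-22 J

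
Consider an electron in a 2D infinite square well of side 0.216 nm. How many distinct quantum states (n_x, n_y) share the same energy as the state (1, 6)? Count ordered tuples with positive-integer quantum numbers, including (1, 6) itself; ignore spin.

degeneracy = 2

The level has n_x² + n_y² = 37. The ordered positive-integer solutions are (1, 6), (6, 1).
That gives 2 states.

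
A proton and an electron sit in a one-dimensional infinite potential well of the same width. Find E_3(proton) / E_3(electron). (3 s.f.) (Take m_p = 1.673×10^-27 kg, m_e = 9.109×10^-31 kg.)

E_n ∝ 1/m at fixed n and L, so the ratio is m_e/m_p = 9.109×10^-31/1.673×10^-27 = 5.44×10^-4.

5.44×10^-4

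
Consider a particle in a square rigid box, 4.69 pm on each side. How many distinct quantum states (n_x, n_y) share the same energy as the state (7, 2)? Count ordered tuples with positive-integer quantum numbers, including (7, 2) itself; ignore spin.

degeneracy = 2

The level has n_x² + n_y² = 53. The ordered positive-integer solutions are (2, 7), (7, 2).
That gives 2 states.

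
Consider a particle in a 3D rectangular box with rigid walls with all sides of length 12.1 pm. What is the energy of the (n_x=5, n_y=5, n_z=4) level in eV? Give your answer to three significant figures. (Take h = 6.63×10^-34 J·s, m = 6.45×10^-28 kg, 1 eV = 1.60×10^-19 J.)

E = 240 eV

For a 3D rectangular well E = (h²/8m)·Σ n_i²/L_i² = (6.63×10^-34)²/(8·6.45×10^-28) · [5²/(12.1 pm)² + 5²/(12.1 pm)² + 4²/(12.1 pm)²].
Evaluating gives E = 3.840×10^-17 J = 240 eV.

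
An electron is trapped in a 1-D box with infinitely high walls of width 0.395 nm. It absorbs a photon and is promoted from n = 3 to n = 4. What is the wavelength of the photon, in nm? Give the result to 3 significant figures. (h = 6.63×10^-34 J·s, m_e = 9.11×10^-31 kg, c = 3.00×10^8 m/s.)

E_1 = h²/(8m_eL²) = 3.866×10^-19 J, so ΔE = (4² − 3²)E_1 = 2.706×10^-18 J.
λ = hc/ΔE = (6.63×10^-34·3.00×10^8)/2.706×10^-18 = 7.35×10^-8 m = 73.5 nm.

λ = 73.5 nm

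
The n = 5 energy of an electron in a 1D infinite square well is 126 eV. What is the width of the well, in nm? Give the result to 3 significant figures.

From E_n = n²h²/(8m_eL²), L = n·h/√(8m_eE_n).
E_5 = 126 eV = 2.019×10^-17 J, so L = 5·6.626×10^-34/√(8·9.109×10^-31·2.019×10^-17) = 2.73×10^-10 m = 0.273 nm.

L = 0.273 nm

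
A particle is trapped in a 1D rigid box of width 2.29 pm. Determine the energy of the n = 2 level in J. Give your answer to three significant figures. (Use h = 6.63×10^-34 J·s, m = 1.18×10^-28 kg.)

E_2 = 3.55×10^-16 J

For an infinite well E_n = n²h²/(8mL²), so E_1 = h²/(8mL²) = (6.63×10^-34)²/(8·1.18×10^-28·(2.29×10^-12 m)²) = 8.879×10^-17 J.
Then E_2 = 2²·E_1 = 4·8.879×10^-17 J = 3.55×10^-16 J.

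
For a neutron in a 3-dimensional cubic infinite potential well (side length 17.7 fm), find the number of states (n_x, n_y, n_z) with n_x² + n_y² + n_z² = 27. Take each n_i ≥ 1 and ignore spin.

degeneracy = 4

The level has n_x² + n_y² + n_z² = 27. The ordered positive-integer solutions are (1, 1, 5), (1, 5, 1), (3, 3, 3), (5, 1, 1).
That gives 4 states.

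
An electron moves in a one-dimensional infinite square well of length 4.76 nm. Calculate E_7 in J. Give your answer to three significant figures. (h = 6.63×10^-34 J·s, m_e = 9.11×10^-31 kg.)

E_7 = 1.30×10^-19 J

For an infinite well E_n = n²h²/(8m_eL²), so E_1 = h²/(8m_eL²) = (6.63×10^-34)²/(8·9.11×10^-31·(4.76×10^-9 m)²) = 2.662×10^-21 J.
Then E_7 = 7²·E_1 = 49·2.662×10^-21 J = 1.30×10^-19 J.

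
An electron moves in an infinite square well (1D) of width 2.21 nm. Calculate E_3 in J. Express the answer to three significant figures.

E_3 = 1.11×10^-19 J

For an infinite well E_n = n²h²/(8m_eL²), so E_1 = h²/(8m_eL²) = (6.626×10^-34)²/(8·9.109×10^-31·(2.21×10^-9 m)²) = 1.234×10^-20 J.
Then E_3 = 3²·E_1 = 9·1.234×10^-20 J = 1.11×10^-19 J.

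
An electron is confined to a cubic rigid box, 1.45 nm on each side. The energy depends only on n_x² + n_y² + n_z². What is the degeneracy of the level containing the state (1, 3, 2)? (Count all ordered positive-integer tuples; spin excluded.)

degeneracy = 6

The level has n_x² + n_y² + n_z² = 14. The ordered positive-integer solutions are (1, 2, 3), (1, 3, 2), (2, 1, 3), (2, 3, 1), (3, 1, 2), (3, 2, 1).
That gives 6 states.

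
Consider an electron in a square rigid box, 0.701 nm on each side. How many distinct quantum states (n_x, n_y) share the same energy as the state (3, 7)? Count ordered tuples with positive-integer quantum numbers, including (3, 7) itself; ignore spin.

degeneracy = 2

The level has n_x² + n_y² = 58. The ordered positive-integer solutions are (3, 7), (7, 3).
That gives 2 states.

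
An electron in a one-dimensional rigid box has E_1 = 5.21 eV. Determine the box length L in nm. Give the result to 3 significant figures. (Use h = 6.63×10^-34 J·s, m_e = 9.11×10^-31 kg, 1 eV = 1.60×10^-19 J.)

L = 0.269 nm

From E_n = n²h²/(8m_eL²), L = n·h/√(8m_eE_n).
E_1 = 5.21 eV = 8.336×10^-19 J, so L = 1·6.63×10^-34/√(8·9.11×10^-31·8.336×10^-19) = 2.69×10^-10 m = 0.269 nm.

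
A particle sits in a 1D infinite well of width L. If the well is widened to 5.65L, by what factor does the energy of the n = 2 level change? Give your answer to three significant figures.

0.0313

E_n ∝ 1/L², so the energy scales by 1/5.65² = 0.0313.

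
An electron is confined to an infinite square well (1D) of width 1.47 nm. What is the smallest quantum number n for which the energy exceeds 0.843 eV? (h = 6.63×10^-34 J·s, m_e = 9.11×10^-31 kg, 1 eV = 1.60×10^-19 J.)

E_1 = h²/(8m_eL²) = 2.791×10^-20 J = 0.1744 eV.
Need n² > 0.843/0.1744 = 4.834, i.e. n > 2.199.
The smallest integer satisfying this is n = 3.

n = 3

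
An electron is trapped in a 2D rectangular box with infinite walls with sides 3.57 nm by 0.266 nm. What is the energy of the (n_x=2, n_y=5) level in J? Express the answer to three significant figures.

E = 2.13×10^-17 J

For a 2D rectangular well E = (h²/8m_e)·Σ n_i²/L_i² = (6.626×10^-34)²/(8·9.109×10^-31) · [2²/(3.57 nm)² + 5²/(0.266 nm)²].
Evaluating gives E = 2.13×10^-17 J.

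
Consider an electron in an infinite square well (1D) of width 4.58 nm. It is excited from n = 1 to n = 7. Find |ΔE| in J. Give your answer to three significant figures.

E_1 = h²/(8m_eL²) = 2.872×10^-21 J.
|ΔE| = |1² − 7²|·E_1 = 48·2.872×10^-21 J = 1.38×10^-19 J.

|ΔE| = 1.38×10^-19 J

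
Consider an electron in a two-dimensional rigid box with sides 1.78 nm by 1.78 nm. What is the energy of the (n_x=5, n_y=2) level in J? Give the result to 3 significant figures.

E = 5.51×10^-19 J

For a 2D rectangular well E = (h²/8m_e)·Σ n_i²/L_i² = (6.626×10^-34)²/(8·9.109×10^-31) · [5²/(1.78 nm)² + 2²/(1.78 nm)²].
Evaluating gives E = 5.51×10^-19 J.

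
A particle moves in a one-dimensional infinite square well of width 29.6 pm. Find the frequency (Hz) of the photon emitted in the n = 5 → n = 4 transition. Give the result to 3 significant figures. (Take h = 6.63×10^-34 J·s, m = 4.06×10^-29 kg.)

f = 2.10×10^16 Hz

E_1 = h²/(8mL²) = 1.545×10^-18 J and ΔE = (5² − 4²)E_1 = 1.391×10^-17 J.
f = ΔE/h = 1.391×10^-17/6.63×10^-34 = 2.10×10^16 Hz.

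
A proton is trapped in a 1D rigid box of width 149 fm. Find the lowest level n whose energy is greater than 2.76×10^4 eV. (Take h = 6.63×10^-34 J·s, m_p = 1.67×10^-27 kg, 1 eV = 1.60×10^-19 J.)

E_1 = h²/(8m_pL²) = 1.482×10^-15 J = 9262 eV.
Need n² > 2.76×10^4/9262 = 2.980, i.e. n > 1.726.
The smallest integer satisfying this is n = 2.

n = 2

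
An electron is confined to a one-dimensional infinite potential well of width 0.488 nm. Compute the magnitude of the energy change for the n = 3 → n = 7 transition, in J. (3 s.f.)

|ΔE| = 1.01×10^-17 J

E_1 = h²/(8m_eL²) = 2.530×10^-19 J.
|ΔE| = |3² − 7²|·E_1 = 40·2.530×10^-19 J = 1.01×10^-17 J.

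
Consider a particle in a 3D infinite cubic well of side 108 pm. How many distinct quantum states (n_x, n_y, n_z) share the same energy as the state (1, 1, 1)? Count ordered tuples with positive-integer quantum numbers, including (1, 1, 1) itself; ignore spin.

The level has n_x² + n_y² + n_z² = 3. The ordered positive-integer solutions are (1, 1, 1).
That gives 1 state.

degeneracy = 1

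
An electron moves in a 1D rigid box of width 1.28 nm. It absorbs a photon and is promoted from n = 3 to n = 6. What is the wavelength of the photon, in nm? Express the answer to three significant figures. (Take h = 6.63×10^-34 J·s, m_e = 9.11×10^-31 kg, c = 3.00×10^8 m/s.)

E_1 = h²/(8m_eL²) = 3.681×10^-20 J, so ΔE = (6² − 3²)E_1 = 9.939×10^-19 J.
λ = hc/ΔE = (6.63×10^-34·3.00×10^8)/9.939×10^-19 = 2.00×10^-7 m = 200 nm.

λ = 200 nm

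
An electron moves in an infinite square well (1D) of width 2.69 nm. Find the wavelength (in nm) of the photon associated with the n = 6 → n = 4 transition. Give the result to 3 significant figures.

λ = 1.19×10^3 nm

E_1 = h²/(8m_eL²) = 8.326×10^-21 J, so ΔE = (6² − 4²)E_1 = 1.665×10^-19 J.
λ = hc/ΔE = (6.626×10^-34·2.998×10^8)/1.665×10^-19 = 1.19×10^-6 m = 1.19×10^3 nm.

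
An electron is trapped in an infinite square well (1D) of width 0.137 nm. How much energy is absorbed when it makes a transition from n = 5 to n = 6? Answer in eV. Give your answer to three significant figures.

|ΔE| = 220 eV

E_1 = h²/(8m_eL²) = 3.210×10^-18 J.
|ΔE| = |5² − 6²|·E_1 = 11·3.210×10^-18 J = 3.531×10^-17 J = 220 eV.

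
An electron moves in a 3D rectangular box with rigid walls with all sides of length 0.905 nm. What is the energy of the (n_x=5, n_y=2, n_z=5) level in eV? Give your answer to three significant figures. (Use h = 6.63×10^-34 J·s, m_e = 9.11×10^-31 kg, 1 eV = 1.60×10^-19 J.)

E = 24.9 eV

For a 3D rectangular well E = (h²/8m_e)·Σ n_i²/L_i² = (6.63×10^-34)²/(8·9.11×10^-31) · [5²/(0.905 nm)² + 2²/(0.905 nm)² + 5²/(0.905 nm)²].
Evaluating gives E = 3.977×10^-18 J = 24.9 eV.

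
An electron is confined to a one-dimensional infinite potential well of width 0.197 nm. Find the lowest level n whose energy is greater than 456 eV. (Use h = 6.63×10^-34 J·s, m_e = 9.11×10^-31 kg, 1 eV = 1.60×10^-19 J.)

E_1 = h²/(8m_eL²) = 1.554×10^-18 J = 9.713 eV.
Need n² > 456/9.713 = 46.95, i.e. n > 6.852.
The smallest integer satisfying this is n = 7.

n = 7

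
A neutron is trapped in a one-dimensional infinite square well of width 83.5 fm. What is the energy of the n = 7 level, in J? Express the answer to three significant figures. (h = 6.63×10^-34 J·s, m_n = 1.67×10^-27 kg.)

E_7 = 2.31×10^-13 J

For an infinite well E_n = n²h²/(8m_nL²), so E_1 = h²/(8m_nL²) = (6.63×10^-34)²/(8·1.67×10^-27·(8.35×10^-14 m)²) = 4.719×10^-15 J.
Then E_7 = 7²·E_1 = 49·4.719×10^-15 J = 2.31×10^-13 J.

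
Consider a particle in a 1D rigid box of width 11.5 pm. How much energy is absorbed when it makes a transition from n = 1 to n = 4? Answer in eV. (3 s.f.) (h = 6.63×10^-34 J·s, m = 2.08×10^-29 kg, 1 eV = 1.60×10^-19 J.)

E_1 = h²/(8mL²) = 1.997×10^-17 J.
|ΔE| = |1² − 4²|·E_1 = 15·1.997×10^-17 J = 2.996×10^-16 J = 1.87×10^3 eV.

|ΔE| = 1.87×10^3 eV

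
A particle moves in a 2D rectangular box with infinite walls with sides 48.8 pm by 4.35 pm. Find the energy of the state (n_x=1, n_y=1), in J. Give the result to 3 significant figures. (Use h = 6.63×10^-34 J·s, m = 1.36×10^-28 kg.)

E = 2.15×10^-17 J

For a 2D rectangular well E = (h²/8m)·Σ n_i²/L_i² = (6.63×10^-34)²/(8·1.36×10^-28) · [1²/(48.8 pm)² + 1²/(4.35 pm)²].
Evaluating gives E = 2.15×10^-17 J.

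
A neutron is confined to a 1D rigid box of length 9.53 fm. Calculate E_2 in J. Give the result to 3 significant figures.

For an infinite well E_n = n²h²/(8m_nL²), so E_1 = h²/(8m_nL²) = (6.626×10^-34)²/(8·1.675×10^-27·(9.53×10^-15 m)²) = 3.608×10^-13 J.
Then E_2 = 2²·E_1 = 4·3.608×10^-13 J = 1.44×10^-12 J.

E_2 = 1.44×10^-12 J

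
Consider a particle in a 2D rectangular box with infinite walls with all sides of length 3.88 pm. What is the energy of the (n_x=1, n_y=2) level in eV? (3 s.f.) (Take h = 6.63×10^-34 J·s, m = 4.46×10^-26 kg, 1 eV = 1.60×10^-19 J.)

For a 2D rectangular well E = (h²/8m)·Σ n_i²/L_i² = (6.63×10^-34)²/(8·4.46×10^-26) · [1²/(3.88 pm)² + 2²/(3.88 pm)²].
Evaluating gives E = 4.092×10^-19 J = 2.56 eV.

E = 2.56 eV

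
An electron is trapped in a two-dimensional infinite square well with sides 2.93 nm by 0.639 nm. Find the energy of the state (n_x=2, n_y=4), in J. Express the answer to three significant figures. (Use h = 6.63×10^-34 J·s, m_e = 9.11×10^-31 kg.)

E = 2.39×10^-18 J

For a 2D rectangular well E = (h²/8m_e)·Σ n_i²/L_i² = (6.63×10^-34)²/(8·9.11×10^-31) · [2²/(2.93 nm)² + 4²/(0.639 nm)²].
Evaluating gives E = 2.39×10^-18 J.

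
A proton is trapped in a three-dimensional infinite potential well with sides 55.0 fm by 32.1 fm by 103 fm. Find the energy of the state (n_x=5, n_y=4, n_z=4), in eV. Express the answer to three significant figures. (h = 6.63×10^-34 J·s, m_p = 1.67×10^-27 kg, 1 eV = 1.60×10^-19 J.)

For a 3D rectangular well E = (h²/8m_p)·Σ n_i²/L_i² = (6.63×10^-34)²/(8·1.67×10^-27) · [5²/(55.0 fm)² + 4²/(32.1 fm)² + 4²/(103 fm)²].
Evaluating gives E = 8.324×10^-13 J = 5.20×10^6 eV.

E = 5.20×10^6 eV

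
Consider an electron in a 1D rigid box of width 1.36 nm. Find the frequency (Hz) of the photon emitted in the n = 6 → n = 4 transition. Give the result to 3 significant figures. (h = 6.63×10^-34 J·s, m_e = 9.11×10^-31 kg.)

E_1 = h²/(8m_eL²) = 3.261×10^-20 J and ΔE = (6² − 4²)E_1 = 6.522×10^-19 J.
f = ΔE/h = 6.522×10^-19/6.63×10^-34 = 9.84×10^14 Hz.

f = 9.84×10^14 Hz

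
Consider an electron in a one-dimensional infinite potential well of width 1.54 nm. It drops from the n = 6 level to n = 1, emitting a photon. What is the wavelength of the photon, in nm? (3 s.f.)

E_1 = h²/(8m_eL²) = 2.540×10^-20 J, so ΔE = (6² − 1²)E_1 = 8.890×10^-19 J.
λ = hc/ΔE = (6.626×10^-34·2.998×10^8)/8.890×10^-19 = 2.23×10^-7 m = 223 nm.

λ = 223 nm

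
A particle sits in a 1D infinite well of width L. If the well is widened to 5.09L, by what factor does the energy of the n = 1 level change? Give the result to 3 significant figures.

E_n ∝ 1/L², so the energy scales by 1/5.09² = 0.0386.

0.0386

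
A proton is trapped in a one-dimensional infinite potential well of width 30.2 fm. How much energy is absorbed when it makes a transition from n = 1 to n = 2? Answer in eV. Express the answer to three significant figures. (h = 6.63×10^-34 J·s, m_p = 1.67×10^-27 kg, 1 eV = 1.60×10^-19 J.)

|ΔE| = 6.76×10^5 eV

E_1 = h²/(8m_pL²) = 3.608×10^-14 J.
|ΔE| = |1² − 2²|·E_1 = 3·3.608×10^-14 J = 1.082×10^-13 J = 6.76×10^5 eV.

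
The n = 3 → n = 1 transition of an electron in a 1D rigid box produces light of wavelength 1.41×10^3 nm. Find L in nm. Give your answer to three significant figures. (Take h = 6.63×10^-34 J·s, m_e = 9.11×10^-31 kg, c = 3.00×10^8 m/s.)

The photon carries ΔE = hc/λ = 6.63×10^-34·3.00×10^8/1.41×10^-6 m = 1.411×10^-19 J.
Since ΔE = (3² − 1²)E_1, E_1 = 1.764×10^-20 J, and L = h/√(8m_eE_1) = 1.85×10^-9 m = 1.85 nm.

L = 1.85 nm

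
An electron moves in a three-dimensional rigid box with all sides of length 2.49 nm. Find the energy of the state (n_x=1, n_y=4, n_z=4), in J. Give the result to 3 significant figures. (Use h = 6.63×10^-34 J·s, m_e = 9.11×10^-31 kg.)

For a 3D rectangular well E = (h²/8m_e)·Σ n_i²/L_i² = (6.63×10^-34)²/(8·9.11×10^-31) · [1²/(2.49 nm)² + 4²/(2.49 nm)² + 4²/(2.49 nm)²].
Evaluating gives E = 3.21×10^-19 J.

E = 3.21×10^-19 J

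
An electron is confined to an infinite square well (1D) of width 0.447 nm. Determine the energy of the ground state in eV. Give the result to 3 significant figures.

E_1 = 1.88 eV

For an infinite well E_n = n²h²/(8m_eL²), so E_1 = h²/(8m_eL²) = (6.626×10^-34)²/(8·9.109×10^-31·(4.47×10^-10 m)²) = 3.015×10^-19 J.
Converting, E_1 = 3.015×10^-19 J / (1.602×10^-19 J/eV) = 1.88 eV.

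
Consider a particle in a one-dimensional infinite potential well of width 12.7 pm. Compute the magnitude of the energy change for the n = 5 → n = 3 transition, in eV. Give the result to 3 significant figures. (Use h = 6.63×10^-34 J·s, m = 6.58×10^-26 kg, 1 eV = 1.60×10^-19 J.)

|ΔE| = 0.518 eV

E_1 = h²/(8mL²) = 5.177×10^-21 J.
|ΔE| = |5² − 3²|·E_1 = 16·5.177×10^-21 J = 8.283×10^-20 J = 0.518 eV.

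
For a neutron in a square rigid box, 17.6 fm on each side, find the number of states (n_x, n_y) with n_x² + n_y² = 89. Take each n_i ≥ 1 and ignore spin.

The level has n_x² + n_y² = 89. The ordered positive-integer solutions are (5, 8), (8, 5).
That gives 2 states.

degeneracy = 2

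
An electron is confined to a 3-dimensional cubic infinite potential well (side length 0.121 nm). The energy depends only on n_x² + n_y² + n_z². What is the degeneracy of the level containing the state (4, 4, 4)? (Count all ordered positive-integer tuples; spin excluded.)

The level has n_x² + n_y² + n_z² = 48. The ordered positive-integer solutions are (4, 4, 4).
That gives 1 state.

degeneracy = 1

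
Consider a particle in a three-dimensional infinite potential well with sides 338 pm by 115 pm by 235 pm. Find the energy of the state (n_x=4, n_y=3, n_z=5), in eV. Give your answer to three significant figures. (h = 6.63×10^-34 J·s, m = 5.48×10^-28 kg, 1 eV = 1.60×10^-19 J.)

E = 0.798 eV

For a 3D rectangular well E = (h²/8m)·Σ n_i²/L_i² = (6.63×10^-34)²/(8·5.48×10^-28) · [4²/(338 pm)² + 3²/(115 pm)² + 5²/(235 pm)²].
Evaluating gives E = 1.277×10^-19 J = 0.798 eV.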